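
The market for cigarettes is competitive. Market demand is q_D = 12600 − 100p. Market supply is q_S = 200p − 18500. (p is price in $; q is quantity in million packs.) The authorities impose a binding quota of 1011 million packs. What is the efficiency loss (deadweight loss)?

$11205.74 million

In inverse form: demand p = 126 − 0.01q, supply p = 92.5 + 0.005q.
Competitive equilibrium: 126 − 0.01q = 92.5 + 0.005q → q* = 2233.3333, p* = 103.6667.
At q = 1011: demand price = 126 − 0.01·1011 = 115.89; supply price = 92.5 + 0.005·1011 = 97.555.
Δq = 2233.3333 − 1011 = 1222.3333; wedge = 115.89 − 97.555 = 18.335.
Deadweight loss = ½ × 1222.3333 × 18.335 = $11205.74 million.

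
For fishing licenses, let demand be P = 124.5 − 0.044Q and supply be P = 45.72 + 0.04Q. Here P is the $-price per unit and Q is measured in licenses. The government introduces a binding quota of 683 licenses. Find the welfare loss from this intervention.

$2727.99

Competitive equilibrium: 124.5 − 0.044Q = 45.72 + 0.04Q → Q* = 937.8571, P* = 83.2343.
At Q = 683: demand price = 124.5 − 0.044·683 = 94.448; supply price = 45.72 + 0.04·683 = 73.04.
ΔQ = 937.8571 − 683 = 254.8571; wedge = 94.448 − 73.04 = 21.408.
DWL = ½ × 254.8571 × 21.408 = $2727.99.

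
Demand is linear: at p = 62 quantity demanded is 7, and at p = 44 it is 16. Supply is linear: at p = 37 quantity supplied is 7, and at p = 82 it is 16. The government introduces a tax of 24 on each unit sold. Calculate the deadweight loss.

Demand slope = (44 − 62)/(16 − 7) = −2, so p = 76 − 2q.
Supply slope = (82 − 37)/(16 − 7) = 5, so p = 2 + 5q.
Competitive equilibrium: 76 − 2q = 2 + 5q → q* = 10.5714, p* = 54.8571.
With the tax, the buyer price exceeds the seller price by 24: (76 − 2q) − (2 + 5q) = 24 → q' = 7.1429.
Δq = 10.5714 − 7.1429 = 3.4285; the wedge equals the tax, 24.
Deadweight loss = ½ × 3.4285 × 24 = 41.14.

41.14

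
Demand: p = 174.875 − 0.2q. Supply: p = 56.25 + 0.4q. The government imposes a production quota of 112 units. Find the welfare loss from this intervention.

2203.78

Competitive equilibrium: 174.875 − 0.2q = 56.25 + 0.4q → q* = 197.70833, p* = 135.33333.
At q = 112: demand price = 174.875 − 0.2·112 = 152.475; supply price = 56.25 + 0.4·112 = 101.05.
Δq = 197.70833 − 112 = 85.70833; wedge = 152.475 − 101.05 = 51.425.
DWL = ½ × 85.70833 × 51.425 = 2203.78.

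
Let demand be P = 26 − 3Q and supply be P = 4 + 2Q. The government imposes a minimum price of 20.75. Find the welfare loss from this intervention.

17.56

Competitive equilibrium: 26 − 3Q = 4 + 2Q → Q* = 4.4, P* = 12.8.
At the floor P = 20.75, quantity demanded = (26 − 20.75)/3 = 1.75.
Sellers' marginal cost at Q' = 1.75: 4 + 2·1.75 = 7.5.
ΔQ = 4.4 − 1.75 = 2.65; wedge = 20.75 − 7.5 = 13.25.
DWL = ½ × 2.65 × 13.25 = 17.56.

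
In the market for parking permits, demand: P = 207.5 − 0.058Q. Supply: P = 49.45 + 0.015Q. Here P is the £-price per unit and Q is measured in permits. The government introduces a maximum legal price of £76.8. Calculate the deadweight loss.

Competitive equilibrium: 207.5 − 0.058Q = 49.45 + 0.015Q → Q* = 2165.0685, P* = 81.926.
At the ceiling P = 76.8, quantity supplied = (76.8 − 49.45)/0.015 = 1823.3333.
Willingness to pay at Q' = 1823.3333: 207.5 − 0.058·1823.3333 = 101.7467.
ΔQ = 2165.0685 − 1823.3333 = 341.7352; wedge = 101.7467 − 76.8 = 24.9467.
DWL = ½ × 341.7352 × 24.9467 = £4262.58.

£4262.58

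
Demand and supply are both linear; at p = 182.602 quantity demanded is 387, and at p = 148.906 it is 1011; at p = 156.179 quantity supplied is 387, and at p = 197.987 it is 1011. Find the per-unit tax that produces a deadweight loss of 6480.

39.6

Demand slope = (148.906 − 182.602)/(1011 − 387) = −0.054, so p = 203.5 − 0.054q.
Supply slope = (197.987 − 156.179)/(1011 − 387) = 0.067, so p = 130.25 + 0.067q.
Competitive equilibrium: 203.5 − 0.054q = 130.25 + 0.067q → q* = 605.3719, p* = 170.8099.
A tax t gives Δq = t/0.121 and wedge t, so DWL = t²/0.242.
t²/0.242 = 6480 → t² = 1568.16 → t = 39.6.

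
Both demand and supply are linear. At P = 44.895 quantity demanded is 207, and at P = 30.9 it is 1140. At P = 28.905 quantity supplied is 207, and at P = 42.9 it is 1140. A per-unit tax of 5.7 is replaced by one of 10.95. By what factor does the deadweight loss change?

Demand slope = (30.9 − 44.895)/(1140 − 207) = −0.015, so P = 48 − 0.015Q.
Supply slope = (42.9 − 28.905)/(1140 − 207) = 0.015, so P = 25.8 + 0.015Q.
Competitive equilibrium: 48 − 0.015Q = 25.8 + 0.015Q → Q* = 740, P* = 36.9.
For a per-unit tax t: ΔQ = t/0.03, so DWL = ½·t·(t/0.03) = t²/0.06.
At t = 5.7: DWL = 541.5. At t = 10.95: DWL = 1998.375.
Ratio = (10.95/5.7)² = 3.690.

3.690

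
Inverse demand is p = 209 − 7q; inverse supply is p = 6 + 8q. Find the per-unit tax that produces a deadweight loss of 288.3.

93

Competitive equilibrium: 209 − 7q = 6 + 8q → q* = 13.5333, p* = 114.2667.
A tax t gives Δq = t/15 and wedge t, so DWL = t²/30.
t²/30 = 288.3 → t² = 8649 → t = 93.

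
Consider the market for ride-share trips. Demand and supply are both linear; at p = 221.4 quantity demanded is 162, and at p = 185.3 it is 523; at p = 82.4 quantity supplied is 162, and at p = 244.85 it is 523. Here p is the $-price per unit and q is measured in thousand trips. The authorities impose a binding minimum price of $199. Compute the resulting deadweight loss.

Demand slope = (185.3 − 221.4)/(523 − 162) = −0.1, so p = 237.6 − 0.1q.
Supply slope = (244.85 − 82.4)/(523 − 162) = 0.45, so p = 9.5 + 0.45q.
Competitive equilibrium: 237.6 − 0.1q = 9.5 + 0.45q → q* = 414.7273, p* = 196.1273.
At the floor p = 199, quantity demanded = (237.6 − 199)/0.1 = 386.
Sellers' marginal cost at q' = 386: 9.5 + 0.45·386 = 183.2.
Δq = 414.7273 − 386 = 28.7273; wedge = 199 − 183.2 = 15.8.
DWL = ½ × 28.7273 × 15.8 = $226.95 thousand.

$226.95 thousand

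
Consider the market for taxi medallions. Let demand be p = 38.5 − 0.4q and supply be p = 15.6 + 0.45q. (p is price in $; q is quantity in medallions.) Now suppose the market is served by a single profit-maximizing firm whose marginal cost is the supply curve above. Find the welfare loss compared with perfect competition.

$31.59

Competitive equilibrium: 38.5 − 0.4q = 15.6 + 0.45q → q* = 26.9412, p* = 27.7235.
Marginal revenue: MR = 38.5 − 0.8q. Set MR = MC: 38.5 − 0.8q = 15.6 + 0.45q → q_m = 18.32.
Price p_m = 38.5 − 0.4·18.32 = 31.172; MC(q_m) = 15.6 + 0.45·18.32 = 23.844.
Competitive q* = 26.9412, so Δq = 8.6212; wedge = 31.172 − 23.844 = 7.328.
DWL = ½ × 8.6212 × 7.328 = $31.59.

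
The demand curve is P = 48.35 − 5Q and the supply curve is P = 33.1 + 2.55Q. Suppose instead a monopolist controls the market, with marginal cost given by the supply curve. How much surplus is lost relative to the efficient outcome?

2.44

Competitive equilibrium: 48.35 − 5Q = 33.1 + 2.55Q → Q* = 2.0199, P* = 38.2507.
Marginal revenue: MR = 48.35 − 10Q. Set MR = MC: 48.35 − 10Q = 33.1 + 2.55Q → Q_m = 1.2151.
Price P_m = 48.35 − 5·1.2151 = 42.2745; MC(Q_m) = 33.1 + 2.55·1.2151 = 36.1985.
Competitive Q* = 2.0199, so ΔQ = 0.8048; wedge = 42.2745 − 36.1985 = 6.076.
Deadweight loss = ½ × 0.8048 × 6.076 = 2.44.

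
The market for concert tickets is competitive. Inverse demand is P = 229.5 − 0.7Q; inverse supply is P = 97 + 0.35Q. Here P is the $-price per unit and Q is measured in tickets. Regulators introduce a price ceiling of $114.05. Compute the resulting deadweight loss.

Competitive equilibrium: 229.5 − 0.7Q = 97 + 0.35Q → Q* = 126.1905, P* = 141.1667.
At the ceiling P = 114.05, quantity supplied = (114.05 − 97)/0.35 = 48.7143.
Willingness to pay at Q' = 48.7143: 229.5 − 0.7·48.7143 = 195.4.
ΔQ = 126.1905 − 48.7143 = 77.4762; wedge = 195.4 − 114.05 = 81.35.
Welfare loss = ½ × 77.4762 × 81.35 = $3151.34.

$3151.34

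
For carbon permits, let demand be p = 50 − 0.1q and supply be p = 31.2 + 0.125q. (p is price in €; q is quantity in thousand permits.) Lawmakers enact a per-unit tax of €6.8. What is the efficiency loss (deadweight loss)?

Competitive equilibrium: 50 − 0.1q = 31.2 + 0.125q → q* = 83.5556, p* = 41.6444.
With the tax, the buyer price exceeds the seller price by 6.8: (50 − 0.1q) − (31.2 + 0.125q) = 6.8 → q' = 53.3333.
Δq = 83.5556 − 53.3333 = 30.2223; the wedge equals the tax, 6.8.
Welfare loss = ½ × 30.2223 × 6.8 = €102.76 thousand.

€102.76 thousand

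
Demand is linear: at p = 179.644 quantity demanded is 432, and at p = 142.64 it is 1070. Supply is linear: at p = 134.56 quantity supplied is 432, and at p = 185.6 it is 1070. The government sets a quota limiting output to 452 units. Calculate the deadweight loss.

6490.29

Demand slope = (142.64 − 179.644)/(1070 − 432) = −0.058, so p = 204.7 − 0.058q.
Supply slope = (185.6 − 134.56)/(1070 − 432) = 0.08, so p = 100 + 0.08q.
Competitive equilibrium: 204.7 − 0.058q = 100 + 0.08q → q* = 758.6957, p* = 160.6957.
At q = 452: demand price = 204.7 − 0.058·452 = 178.484; supply price = 100 + 0.08·452 = 136.16.
Δq = 758.6957 − 452 = 306.6957; wedge = 178.484 − 136.16 = 42.324.
The triangle = ½ × 306.6957 × 42.324 = 6490.29.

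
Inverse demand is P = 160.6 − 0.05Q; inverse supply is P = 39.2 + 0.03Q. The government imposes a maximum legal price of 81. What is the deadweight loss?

616.69

Competitive equilibrium: 160.6 − 0.05Q = 39.2 + 0.03Q → Q* = 1517.5, P* = 84.725.
At the ceiling P = 81, quantity supplied = (81 − 39.2)/0.03 = 1393.3333.
Willingness to pay at Q' = 1393.3333: 160.6 − 0.05·1393.3333 = 90.9333.
ΔQ = 1517.5 − 1393.3333 = 124.1667; wedge = 90.9333 − 81 = 9.9333.
DWL = ½ × 124.1667 × 9.9333 = 616.69.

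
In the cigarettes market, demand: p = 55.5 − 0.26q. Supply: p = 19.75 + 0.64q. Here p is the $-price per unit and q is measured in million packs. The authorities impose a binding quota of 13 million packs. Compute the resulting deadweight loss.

$321.33 million

Competitive equilibrium: 55.5 − 0.26q = 19.75 + 0.64q → q* = 39.7222, p* = 45.1722.
At q = 13: demand price = 55.5 − 0.26·13 = 52.12; supply price = 19.75 + 0.64·13 = 28.07.
Δq = 39.7222 − 13 = 26.7222; wedge = 52.12 − 28.07 = 24.05.
DWL = ½ × 26.7222 × 24.05 = $321.33 million.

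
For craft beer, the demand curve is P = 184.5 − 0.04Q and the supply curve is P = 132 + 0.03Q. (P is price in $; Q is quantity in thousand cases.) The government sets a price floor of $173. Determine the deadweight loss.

Competitive equilibrium: 184.5 − 0.04Q = 132 + 0.03Q → Q* = 750, P* = 154.5.
At the floor P = 173, quantity demanded = (184.5 − 173)/0.04 = 287.5.
Sellers' marginal cost at Q' = 287.5: 132 + 0.03·287.5 = 140.625.
ΔQ = 750 − 287.5 = 462.5; wedge = 173 − 140.625 = 32.375.
Welfare loss = ½ × 462.5 × 32.375 = $7486.72 thousand.

$7486.72 thousand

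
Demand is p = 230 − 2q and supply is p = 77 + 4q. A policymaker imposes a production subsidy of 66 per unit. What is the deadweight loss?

Competitive equilibrium: 230 − 2q = 77 + 4q → q* = 25.5, p* = 179.
The subsidy lowers effective supply by 66: p = 11 + 4q.
New quantity: 230 − 2q = 11 + 4q → q' = 36.5.
Overproduction Δq = 36.5 − 25.5 = 11; wedge = subsidy = 66.
Welfare loss = ½ × 11 × 66 = 363.

363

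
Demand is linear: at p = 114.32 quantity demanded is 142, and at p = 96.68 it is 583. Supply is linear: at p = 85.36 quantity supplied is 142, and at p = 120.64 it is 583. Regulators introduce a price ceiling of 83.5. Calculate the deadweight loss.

Demand slope = (96.68 − 114.32)/(583 − 142) = −0.04, so p = 120 − 0.04q.
Supply slope = (120.64 − 85.36)/(583 − 142) = 0.08, so p = 74 + 0.08q.
Competitive equilibrium: 120 − 0.04q = 74 + 0.08q → q* = 383.3333, p* = 104.6667.
At the ceiling p = 83.5, quantity supplied = (83.5 − 74)/0.08 = 118.75.
Willingness to pay at q' = 118.75: 120 − 0.04·118.75 = 115.25.
Δq = 383.3333 − 118.75 = 264.5833; wedge = 115.25 − 83.5 = 31.75.
The triangle = ½ × 264.5833 × 31.75 = 4200.26.

4200.26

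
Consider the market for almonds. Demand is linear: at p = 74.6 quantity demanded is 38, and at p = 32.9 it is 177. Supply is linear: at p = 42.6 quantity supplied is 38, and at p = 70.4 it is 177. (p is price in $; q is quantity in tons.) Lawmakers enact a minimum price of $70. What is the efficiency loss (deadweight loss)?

Demand slope = (32.9 − 74.6)/(177 − 38) = −0.3, so p = 86 − 0.3q.
Supply slope = (70.4 − 42.6)/(177 − 38) = 0.2, so p = 35 + 0.2q.
Competitive equilibrium: 86 − 0.3q = 35 + 0.2q → q* = 102, p* = 55.4.
At the floor p = 70, quantity demanded = (86 − 70)/0.3 = 53.3333.
Sellers' marginal cost at q' = 53.3333: 35 + 0.2·53.3333 = 45.6667.
Δq = 102 − 53.3333 = 48.6667; wedge = 70 − 45.6667 = 24.3333.
DWL = ½ × 48.6667 × 24.3333 = $592.11.

$592.11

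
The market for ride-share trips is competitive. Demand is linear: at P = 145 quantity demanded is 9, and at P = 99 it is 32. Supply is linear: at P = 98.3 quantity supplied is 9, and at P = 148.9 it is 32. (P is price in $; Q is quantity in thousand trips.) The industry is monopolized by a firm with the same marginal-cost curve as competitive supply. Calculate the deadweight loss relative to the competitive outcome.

$88.45 thousand

Demand slope = (99 − 145)/(32 − 9) = −2, so P = 163 − 2Q.
Supply slope = (148.9 − 98.3)/(32 − 9) = 2.2, so P = 78.5 + 2.2Q.
Competitive equilibrium: 163 − 2Q = 78.5 + 2.2Q → Q* = 20.119, P* = 122.7619.
Marginal revenue: MR = 163 − 4Q. Set MR = MC: 163 − 4Q = 78.5 + 2.2Q → Q_m = 13.629.
Price P_m = 163 − 2·13.629 = 135.742; MC(Q_m) = 78.5 + 2.2·13.629 = 108.4838.
Competitive Q* = 20.119, so ΔQ = 6.49; wedge = 135.742 − 108.4838 = 27.2582.
The triangle = ½ × 6.49 × 27.2582 = $88.45 thousand.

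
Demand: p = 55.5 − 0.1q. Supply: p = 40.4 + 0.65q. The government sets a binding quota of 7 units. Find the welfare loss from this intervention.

Competitive equilibrium: 55.5 − 0.1q = 40.4 + 0.65q → q* = 20.1333, p* = 53.4867.
At q = 7: demand price = 55.5 − 0.1·7 = 54.8; supply price = 40.4 + 0.65·7 = 44.95.
Δq = 20.1333 − 7 = 13.1333; wedge = 54.8 − 44.95 = 9.85.
The triangle = ½ × 13.1333 × 9.85 = 64.68.

64.68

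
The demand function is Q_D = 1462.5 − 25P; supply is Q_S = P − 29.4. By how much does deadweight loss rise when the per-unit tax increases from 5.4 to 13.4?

In inverse form: demand P = 58.5 − 0.04Q, supply P = 29.4 + Q.
Competitive equilibrium: 58.5 − 0.04Q = 29.4 + Q → Q* = 27.9808, P* = 57.3808.
For a per-unit tax t: ΔQ = t/1.04, so DWL = ½·t·(t/1.04) = t²/2.08.
At t = 5.4: DWL = 14.019. At t = 13.4: DWL = 86.327.
Increase = 86.327 − 14.019 = 72.31.

72.31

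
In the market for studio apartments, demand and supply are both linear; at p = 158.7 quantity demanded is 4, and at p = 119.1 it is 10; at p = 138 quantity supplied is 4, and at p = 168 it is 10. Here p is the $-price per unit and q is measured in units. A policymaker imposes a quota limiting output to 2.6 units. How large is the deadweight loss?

$58.82

Demand slope = (119.1 − 158.7)/(10 − 4) = −6.6, so p = 185.1 − 6.6q.
Supply slope = (168 − 138)/(10 − 4) = 5, so p = 118 + 5q.
Competitive equilibrium: 185.1 − 6.6q = 118 + 5q → q* = 5.7845, p* = 146.9224.
At q = 2.6: demand price = 185.1 − 6.6·2.6 = 167.94; supply price = 118 + 5·2.6 = 131.
Δq = 5.7845 − 2.6 = 3.1845; wedge = 167.94 − 131 = 36.94.
Welfare loss = ½ × 3.1845 × 36.94 = $58.82.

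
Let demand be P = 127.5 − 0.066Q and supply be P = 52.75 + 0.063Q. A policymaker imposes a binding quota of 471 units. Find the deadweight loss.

Competitive equilibrium: 127.5 − 0.066Q = 52.75 + 0.063Q → Q* = 579.4574, P* = 89.2558.
At Q = 471: demand price = 127.5 − 0.066·471 = 96.414; supply price = 52.75 + 0.063·471 = 82.423.
ΔQ = 579.4574 − 471 = 108.4574; wedge = 96.414 − 82.423 = 13.991.
DWL = ½ × 108.4574 × 13.991 = 758.71.

758.71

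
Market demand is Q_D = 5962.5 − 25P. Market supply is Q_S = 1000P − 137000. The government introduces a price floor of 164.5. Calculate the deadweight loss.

8023.45

In inverse form: demand P = 238.5 − 0.04Q, supply P = 137 + 0.001Q.
Competitive equilibrium: 238.5 − 0.04Q = 137 + 0.001Q → Q* = 2475.6098, P* = 139.4756.
At the floor P = 164.5, quantity demanded = (238.5 − 164.5)/0.04 = 1850.
Sellers' marginal cost at Q' = 1850: 137 + 0.001·1850 = 138.85.
ΔQ = 2475.6098 − 1850 = 625.6098; wedge = 164.5 − 138.85 = 25.65.
Welfare loss = ½ × 625.6098 × 25.65 = 8023.45.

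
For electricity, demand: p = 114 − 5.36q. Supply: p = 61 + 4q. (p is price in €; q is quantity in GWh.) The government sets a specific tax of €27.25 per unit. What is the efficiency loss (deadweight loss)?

Competitive equilibrium: 114 − 5.36q = 61 + 4q → q* = 5.6624, p* = 83.6496.
With the tax, the buyer price exceeds the seller price by 27.25: (114 − 5.36q) − (61 + 4q) = 27.25 → q' = 2.7511.
Δq = 5.6624 − 2.7511 = 2.9113; the wedge equals the tax, 27.25.
Deadweight loss = ½ × 2.9113 × 27.25 = €39.67.

€39.67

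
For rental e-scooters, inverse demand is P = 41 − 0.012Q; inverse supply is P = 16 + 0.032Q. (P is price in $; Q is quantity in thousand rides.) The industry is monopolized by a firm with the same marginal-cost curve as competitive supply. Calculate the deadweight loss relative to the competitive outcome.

Competitive equilibrium: 41 − 0.012Q = 16 + 0.032Q → Q* = 568.181818, P* = 34.181818.
Marginal revenue: MR = 41 − 0.024Q. Set MR = MC: 41 − 0.024Q = 16 + 0.032Q → Q_m = 446.428571.
Price P_m = 41 − 0.012·446.428571 = 35.642857; MC(Q_m) = 16 + 0.032·446.428571 = 30.285714.
Competitive Q* = 568.181818, so ΔQ = 121.753247; wedge = 35.642857 − 30.285714 = 5.357143.
Welfare loss = ½ × 121.753247 × 5.357143 = $326.12 thousand.

$326.12 thousand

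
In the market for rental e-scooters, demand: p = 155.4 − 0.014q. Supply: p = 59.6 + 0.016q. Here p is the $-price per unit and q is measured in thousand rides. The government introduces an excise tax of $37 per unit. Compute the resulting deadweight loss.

Competitive equilibrium: 155.4 − 0.014q = 59.6 + 0.016q → q* = 3193.3333, p* = 110.6933.
With the tax, the buyer price exceeds the seller price by 37: (155.4 − 0.014q) − (59.6 + 0.016q) = 37 → q' = 1960.
Δq = 3193.3333 − 1960 = 1233.3333; the wedge equals the tax, 37.
The triangle = ½ × 1233.3333 × 37 = $22816.67 thousand.

$22816.67 thousand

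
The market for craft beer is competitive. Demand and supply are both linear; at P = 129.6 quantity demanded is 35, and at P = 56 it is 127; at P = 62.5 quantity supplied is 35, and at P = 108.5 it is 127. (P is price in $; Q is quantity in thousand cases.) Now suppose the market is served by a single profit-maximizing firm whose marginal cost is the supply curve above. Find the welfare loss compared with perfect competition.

Demand slope = (56 − 129.6)/(127 − 35) = −0.8, so P = 157.6 − 0.8Q.
Supply slope = (108.5 − 62.5)/(127 − 35) = 0.5, so P = 45 + 0.5Q.
Competitive equilibrium: 157.6 − 0.8Q = 45 + 0.5Q → Q* = 86.61538, P* = 88.30769.
Marginal revenue: MR = 157.6 − 1.6Q. Set MR = MC: 157.6 − 1.6Q = 45 + 0.5Q → Q_m = 53.61905.
Price P_m = 157.6 − 0.8·53.61905 = 114.70476; MC(Q_m) = 45 + 0.5·53.61905 = 71.80953.
Competitive Q* = 86.61538, so ΔQ = 32.99633; wedge = 114.70476 − 71.80953 = 42.89523.
DWL = ½ × 32.99633 × 42.89523 = $707.69 thousand.

$707.69 thousand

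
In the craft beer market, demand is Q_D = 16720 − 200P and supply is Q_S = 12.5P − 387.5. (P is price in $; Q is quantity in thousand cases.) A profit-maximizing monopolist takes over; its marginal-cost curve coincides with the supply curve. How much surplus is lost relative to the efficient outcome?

In inverse form: demand P = 83.6 − 0.005Q, supply P = 31 + 0.08Q.
Competitive equilibrium: 83.6 − 0.005Q = 31 + 0.08Q → Q* = 618.8235, P* = 80.5059.
Marginal revenue: MR = 83.6 − 0.01Q. Set MR = MC: 83.6 − 0.01Q = 31 + 0.08Q → Q_m = 584.4444.
Price P_m = 83.6 − 0.005·584.4444 = 80.6778; MC(Q_m) = 31 + 0.08·584.4444 = 77.7556.
Competitive Q* = 618.8235, so ΔQ = 34.3791; wedge = 80.6778 − 77.7556 = 2.9222.
Welfare loss = ½ × 34.3791 × 2.9222 = $50.23 thousand.

$50.23 thousand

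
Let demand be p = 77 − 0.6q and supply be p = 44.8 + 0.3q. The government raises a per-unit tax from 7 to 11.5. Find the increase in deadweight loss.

Competitive equilibrium: 77 − 0.6q = 44.8 + 0.3q → q* = 35.7778, p* = 55.5333.
For a per-unit tax t: Δq = t/0.9, so DWL = ½·t·(t/0.9) = t²/1.8.
At t = 7: DWL = 27.222. At t = 11.5: DWL = 73.472.
Increase = 73.472 − 27.222 = 46.25.

46.25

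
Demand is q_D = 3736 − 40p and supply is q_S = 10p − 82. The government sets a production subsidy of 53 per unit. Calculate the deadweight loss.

In inverse form: demand p = 93.4 − 0.025q, supply p = 8.2 + 0.1q.
Competitive equilibrium: 93.4 − 0.025q = 8.2 + 0.1q → q* = 681.6, p* = 76.36.
The subsidy lowers effective supply by 53: p = 0.1q − 44.8.
New quantity: 93.4 − 0.025q = 0.1q − 44.8 → q' = 1105.6.
Overproduction Δq = 1105.6 − 681.6 = 424; wedge = subsidy = 53.
DWL = ½ × 424 × 53 = 11236.

11236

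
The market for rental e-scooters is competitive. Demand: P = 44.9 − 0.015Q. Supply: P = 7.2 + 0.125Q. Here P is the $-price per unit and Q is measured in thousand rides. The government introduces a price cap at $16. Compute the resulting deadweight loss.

Competitive equilibrium: 44.9 − 0.015Q = 7.2 + 0.125Q → Q* = 269.2857, P* = 40.8607.
At the ceiling P = 16, quantity supplied = (16 − 7.2)/0.125 = 70.4.
Willingness to pay at Q' = 70.4: 44.9 − 0.015·70.4 = 43.844.
ΔQ = 269.2857 − 70.4 = 198.8857; wedge = 43.844 − 16 = 27.844.
DWL = ½ × 198.8857 × 27.844 = $2768.89 thousand.

$2768.89 thousand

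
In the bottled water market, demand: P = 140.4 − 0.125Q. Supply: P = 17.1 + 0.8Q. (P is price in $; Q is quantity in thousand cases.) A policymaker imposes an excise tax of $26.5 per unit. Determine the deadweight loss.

Competitive equilibrium: 140.4 − 0.125Q = 17.1 + 0.8Q → Q* = 133.2973, P* = 123.73784.
With the tax, the buyer price exceeds the seller price by 26.5: (140.4 − 0.125Q) − (17.1 + 0.8Q) = 26.5 → Q' = 104.64865.
ΔQ = 133.2973 − 104.64865 = 28.64865; the wedge equals the tax, 26.5.
DWL = ½ × 28.64865 × 26.5 = $379.59 thousand.

$379.59 thousand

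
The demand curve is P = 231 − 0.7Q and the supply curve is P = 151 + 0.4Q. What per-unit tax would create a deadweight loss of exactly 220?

Competitive equilibrium: 231 − 0.7Q = 151 + 0.4Q → Q* = 72.7273, P* = 180.0909.
A tax t gives ΔQ = t/1.1 and wedge t, so DWL = t²/2.2.
t²/2.2 = 220 → t² = 484 → t = 22.

22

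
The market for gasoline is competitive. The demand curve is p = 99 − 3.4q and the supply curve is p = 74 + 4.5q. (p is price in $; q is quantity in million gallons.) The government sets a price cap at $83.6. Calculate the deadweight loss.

$4.20 million

Competitive equilibrium: 99 − 3.4q = 74 + 4.5q → q* = 3.1646, p* = 88.2405.
At the ceiling p = 83.6, quantity supplied = (83.6 − 74)/4.5 = 2.1333.
Willingness to pay at q' = 2.1333: 99 − 3.4·2.1333 = 91.7468.
Δq = 3.1646 − 2.1333 = 1.0313; wedge = 91.7468 − 83.6 = 8.1468.
DWL = ½ × 1.0313 × 8.1468 = $4.20 million.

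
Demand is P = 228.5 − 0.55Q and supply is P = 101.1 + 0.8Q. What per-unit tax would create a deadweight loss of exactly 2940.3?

Competitive equilibrium: 228.5 − 0.55Q = 101.1 + 0.8Q → Q* = 94.3704, P* = 176.5963.
A tax t gives ΔQ = t/1.35 and wedge t, so DWL = t²/2.7.
t²/2.7 = 2940.3 → t² = 7938.81 → t = 89.1.

89.1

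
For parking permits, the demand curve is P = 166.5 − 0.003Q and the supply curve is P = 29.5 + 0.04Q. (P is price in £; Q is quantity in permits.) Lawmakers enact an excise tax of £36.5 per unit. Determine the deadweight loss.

£15491.28

Competitive equilibrium: 166.5 − 0.003Q = 29.5 + 0.04Q → Q* = 3186.0465, P* = 156.9419.
With the tax, the buyer price exceeds the seller price by 36.5: (166.5 − 0.003Q) − (29.5 + 0.04Q) = 36.5 → Q' = 2337.2093.
ΔQ = 3186.0465 − 2337.2093 = 848.8372; the wedge equals the tax, 36.5.
The triangle = ½ × 848.8372 × 36.5 = £15491.28.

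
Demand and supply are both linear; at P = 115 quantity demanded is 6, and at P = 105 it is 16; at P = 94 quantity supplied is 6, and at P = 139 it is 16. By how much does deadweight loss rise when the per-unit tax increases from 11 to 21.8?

32.20

Demand slope = (105 − 115)/(16 − 6) = −1, so P = 121 − Q.
Supply slope = (139 − 94)/(16 − 6) = 4.5, so P = 67 + 4.5Q.
Competitive equilibrium: 121 − Q = 67 + 4.5Q → Q* = 9.8182, P* = 111.1818.
For a per-unit tax t: ΔQ = t/5.5, so DWL = ½·t·(t/5.5) = t²/11.
At t = 11: DWL = 11. At t = 21.8: DWL = 43.204.
Increase = 43.204 − 11 = 32.20.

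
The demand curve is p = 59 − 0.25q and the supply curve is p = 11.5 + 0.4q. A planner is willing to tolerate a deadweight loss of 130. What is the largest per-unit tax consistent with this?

Competitive equilibrium: 59 − 0.25q = 11.5 + 0.4q → q* = 73.0769, p* = 40.7308.
A tax t gives Δq = t/0.65 and wedge t, so DWL = t²/1.3.
t²/1.3 = 130 → t² = 169 → t = 13.

13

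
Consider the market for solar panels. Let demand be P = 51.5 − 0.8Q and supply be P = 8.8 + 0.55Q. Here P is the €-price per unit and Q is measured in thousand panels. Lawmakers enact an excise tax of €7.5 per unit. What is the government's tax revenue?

Competitive equilibrium: 51.5 − 0.8Q = 8.8 + 0.55Q → Q* = 31.6296, P* = 26.1963.
With the tax, the buyer price exceeds the seller price by 7.5: (51.5 − 0.8Q) − (8.8 + 0.55Q) = 7.5 → Q' = 26.0741.
Tax revenue = 7.5 × 26.0741 = €195.56 thousand.

€195.56 thousand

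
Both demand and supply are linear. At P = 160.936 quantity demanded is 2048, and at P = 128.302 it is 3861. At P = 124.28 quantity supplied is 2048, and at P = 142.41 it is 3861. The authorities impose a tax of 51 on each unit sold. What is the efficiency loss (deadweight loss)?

Demand slope = (128.302 − 160.936)/(3861 − 2048) = −0.018, so P = 197.8 − 0.018Q.
Supply slope = (142.41 − 124.28)/(3861 − 2048) = 0.01, so P = 103.8 + 0.01Q.
Competitive equilibrium: 197.8 − 0.018Q = 103.8 + 0.01Q → Q* = 3357.1429, P* = 137.3714.
With the tax, the buyer price exceeds the seller price by 51: (197.8 − 0.018Q) − (103.8 + 0.01Q) = 51 → Q' = 1535.7143.
ΔQ = 3357.1429 − 1535.7143 = 1821.4286; the wedge equals the tax, 51.
Welfare loss = ½ × 1821.4286 × 51 = 46446.43.

46446.43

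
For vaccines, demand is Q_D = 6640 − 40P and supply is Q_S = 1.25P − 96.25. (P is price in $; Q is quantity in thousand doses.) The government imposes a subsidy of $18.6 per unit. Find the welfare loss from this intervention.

$209.67 thousand

In inverse form: demand P = 166 − 0.025Q, supply P = 77 + 0.8Q.
Competitive equilibrium: 166 − 0.025Q = 77 + 0.8Q → Q* = 107.8788, P* = 163.303.
The subsidy lowers effective supply by 18.6: P = 58.4 + 0.8Q.
New quantity: 166 − 0.025Q = 58.4 + 0.8Q → Q' = 130.4242.
Overproduction ΔQ = 130.4242 − 107.8788 = 22.5454; wedge = subsidy = 18.6.
DWL = ½ × 22.5454 × 18.6 = $209.67 thousand.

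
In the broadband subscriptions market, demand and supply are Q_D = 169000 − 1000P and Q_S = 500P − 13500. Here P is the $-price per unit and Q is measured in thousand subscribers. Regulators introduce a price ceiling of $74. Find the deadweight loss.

$852041.67 thousand

In inverse form: demand P = 169 − 0.001Q, supply P = 27 + 0.002Q.
Competitive equilibrium: 169 − 0.001Q = 27 + 0.002Q → Q* = 47333.3333, P* = 121.6667.
At the ceiling P = 74, quantity supplied = (74 − 27)/0.002 = 23500.
Willingness to pay at Q' = 23500: 169 − 0.001·23500 = 145.5.
ΔQ = 47333.3333 − 23500 = 23833.3333; wedge = 145.5 − 74 = 71.5.
Deadweight loss = ½ × 23833.3333 × 71.5 = $852041.67 thousand.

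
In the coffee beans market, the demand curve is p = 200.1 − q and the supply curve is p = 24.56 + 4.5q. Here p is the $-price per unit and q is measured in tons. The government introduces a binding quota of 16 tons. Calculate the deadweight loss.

$696.66

Competitive equilibrium: 200.1 − q = 24.56 + 4.5q → q* = 31.9164, p* = 168.1836.
At q = 16: demand price = 200.1 − 1·16 = 184.1; supply price = 24.56 + 4.5·16 = 96.56.
Δq = 31.9164 − 16 = 15.9164; wedge = 184.1 − 96.56 = 87.54.
DWL = ½ × 15.9164 × 87.54 = $696.66.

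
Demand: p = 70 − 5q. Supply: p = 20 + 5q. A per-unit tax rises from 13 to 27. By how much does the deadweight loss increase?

28

Competitive equilibrium: 70 − 5q = 20 + 5q → q* = 5, p* = 45.
For a per-unit tax t: Δq = t/10, so DWL = ½·t·(t/10) = t²/20.
At t = 13: DWL = 8.45. At t = 27: DWL = 36.45.
Increase = 36.45 − 8.45 = 28.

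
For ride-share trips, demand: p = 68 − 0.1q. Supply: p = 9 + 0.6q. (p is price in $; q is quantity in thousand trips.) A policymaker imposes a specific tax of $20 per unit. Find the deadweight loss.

$285.71 thousand

Competitive equilibrium: 68 − 0.1q = 9 + 0.6q → q* = 84.2857, p* = 59.5714.
With the tax, the buyer price exceeds the seller price by 20: (68 − 0.1q) − (9 + 0.6q) = 20 → q' = 55.7143.
Δq = 84.2857 − 55.7143 = 28.5714; the wedge equals the tax, 20.
Welfare loss = ½ × 28.5714 × 20 = $285.71 thousand.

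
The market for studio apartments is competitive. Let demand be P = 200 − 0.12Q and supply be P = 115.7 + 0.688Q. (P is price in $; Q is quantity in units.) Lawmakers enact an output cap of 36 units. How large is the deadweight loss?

$1886.36

Competitive equilibrium: 200 − 0.12Q = 115.7 + 0.688Q → Q* = 104.3317, P* = 187.4802.
At Q = 36: demand price = 200 − 0.12·36 = 195.68; supply price = 115.7 + 0.688·36 = 140.468.
ΔQ = 104.3317 − 36 = 68.3317; wedge = 195.68 − 140.468 = 55.212.
DWL = ½ × 68.3317 × 55.212 = $1886.36.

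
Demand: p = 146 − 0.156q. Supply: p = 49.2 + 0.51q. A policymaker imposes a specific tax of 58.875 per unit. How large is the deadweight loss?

2602.30

Competitive equilibrium: 146 − 0.156q = 49.2 + 0.51q → q* = 145.3453, p* = 123.3261.
With the tax, the buyer price exceeds the seller price by 58.875: (146 − 0.156q) − (49.2 + 0.51q) = 58.875 → q' = 56.9444.
Δq = 145.3453 − 56.9444 = 88.4009; the wedge equals the tax, 58.875.
Welfare loss = ½ × 88.4009 × 58.875 = 2602.30.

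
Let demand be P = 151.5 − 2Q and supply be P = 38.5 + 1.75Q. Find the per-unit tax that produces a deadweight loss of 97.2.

27

Competitive equilibrium: 151.5 − 2Q = 38.5 + 1.75Q → Q* = 30.1333, P* = 91.2333.
A tax t gives ΔQ = t/3.75 and wedge t, so DWL = t²/7.5.
t²/7.5 = 97.2 → t² = 729 → t = 27.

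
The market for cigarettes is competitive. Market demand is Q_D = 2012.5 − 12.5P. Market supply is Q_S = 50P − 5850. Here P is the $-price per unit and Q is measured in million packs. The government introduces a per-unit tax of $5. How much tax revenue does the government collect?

$1950 million

In inverse form: demand P = 161 − 0.08Q, supply P = 117 + 0.02Q.
Competitive equilibrium: 161 − 0.08Q = 117 + 0.02Q → Q* = 440, P* = 125.8.
With the tax, the buyer price exceeds the seller price by 5: (161 − 0.08Q) − (117 + 0.02Q) = 5 → Q' = 390.
Tax revenue = 5 × 390 = $1950 million.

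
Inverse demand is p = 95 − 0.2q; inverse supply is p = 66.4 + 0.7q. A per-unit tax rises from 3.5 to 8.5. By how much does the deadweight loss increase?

Competitive equilibrium: 95 − 0.2q = 66.4 + 0.7q → q* = 31.7778, p* = 88.6444.
For a per-unit tax t: Δq = t/0.9, so DWL = ½·t·(t/0.9) = t²/1.8.
At t = 3.5: DWL = 6.806. At t = 8.5: DWL = 40.139.
Increase = 40.139 − 6.806 = 33.33.

33.33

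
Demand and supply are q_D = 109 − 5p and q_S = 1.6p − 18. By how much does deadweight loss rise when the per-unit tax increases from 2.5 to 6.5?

21.82

In inverse form: demand p = 21.8 − 0.2q, supply p = 11.25 + 0.625q.
Competitive equilibrium: 21.8 − 0.2q = 11.25 + 0.625q → q* = 12.7879, p* = 19.2424.
For a per-unit tax t: Δq = t/0.825, so DWL = ½·t·(t/0.825) = t²/1.65.
At t = 2.5: DWL = 3.788. At t = 6.5: DWL = 25.606.
Increase = 25.606 − 3.788 = 21.82.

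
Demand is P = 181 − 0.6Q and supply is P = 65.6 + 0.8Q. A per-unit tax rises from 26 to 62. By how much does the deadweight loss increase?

Competitive equilibrium: 181 − 0.6Q = 65.6 + 0.8Q → Q* = 82.4286, P* = 131.5429.
For a per-unit tax t: ΔQ = t/1.4, so DWL = ½·t·(t/1.4) = t²/2.8.
At t = 26: DWL = 241.429. At t = 62: DWL = 1372.857.
Increase = 1372.857 − 241.429 = 1131.43.

1131.43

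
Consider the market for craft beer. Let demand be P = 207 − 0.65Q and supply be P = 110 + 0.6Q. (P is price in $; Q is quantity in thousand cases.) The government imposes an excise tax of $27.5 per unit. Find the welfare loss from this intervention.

$302.50 thousand

Competitive equilibrium: 207 − 0.65Q = 110 + 0.6Q → Q* = 77.6, P* = 156.56.
With the tax, the buyer price exceeds the seller price by 27.5: (207 − 0.65Q) − (110 + 0.6Q) = 27.5 → Q' = 55.6.
ΔQ = 77.6 − 55.6 = 22; the wedge equals the tax, 27.5.
DWL = ½ × 22 × 27.5 = $302.50 thousand.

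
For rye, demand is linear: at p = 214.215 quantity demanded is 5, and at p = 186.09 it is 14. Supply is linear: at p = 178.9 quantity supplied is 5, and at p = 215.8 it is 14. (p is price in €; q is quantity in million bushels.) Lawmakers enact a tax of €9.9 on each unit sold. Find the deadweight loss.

Demand slope = (186.09 − 214.215)/(14 − 5) = −3.125, so p = 229.84 − 3.125q.
Supply slope = (215.8 − 178.9)/(14 − 5) = 4.1, so p = 158.4 + 4.1q.
Competitive equilibrium: 229.84 − 3.125q = 158.4 + 4.1q → q* = 9.8879, p* = 198.9403.
With the tax, the buyer price exceeds the seller price by 9.9: (229.84 − 3.125q) − (158.4 + 4.1q) = 9.9 → q' = 8.5176.
Δq = 9.8879 − 8.5176 = 1.3703; the wedge equals the tax, 9.9.
DWL = ½ × 1.3703 × 9.9 = €6.78 million.

€6.78 million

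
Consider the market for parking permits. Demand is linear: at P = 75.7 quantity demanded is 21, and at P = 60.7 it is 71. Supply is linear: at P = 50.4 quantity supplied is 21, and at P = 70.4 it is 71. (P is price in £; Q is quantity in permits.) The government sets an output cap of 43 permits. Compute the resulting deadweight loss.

Demand slope = (60.7 − 75.7)/(71 − 21) = −0.3, so P = 82 − 0.3Q.
Supply slope = (70.4 − 50.4)/(71 − 21) = 0.4, so P = 42 + 0.4Q.
Competitive equilibrium: 82 − 0.3Q = 42 + 0.4Q → Q* = 57.1429, P* = 64.8571.
At Q = 43: demand price = 82 − 0.3·43 = 69.1; supply price = 42 + 0.4·43 = 59.2.
ΔQ = 57.1429 − 43 = 14.1429; wedge = 69.1 − 59.2 = 9.9.
Deadweight loss = ½ × 14.1429 × 9.9 = £70.01.

£70.01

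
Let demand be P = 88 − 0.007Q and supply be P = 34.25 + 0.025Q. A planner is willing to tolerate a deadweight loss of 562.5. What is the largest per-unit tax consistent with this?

Competitive equilibrium: 88 − 0.007Q = 34.25 + 0.025Q → Q* = 1679.6875, P* = 76.2422.
A tax t gives ΔQ = t/0.032 and wedge t, so DWL = t²/0.064.
t²/0.064 = 562.5 → t² = 36 → t = 6.

6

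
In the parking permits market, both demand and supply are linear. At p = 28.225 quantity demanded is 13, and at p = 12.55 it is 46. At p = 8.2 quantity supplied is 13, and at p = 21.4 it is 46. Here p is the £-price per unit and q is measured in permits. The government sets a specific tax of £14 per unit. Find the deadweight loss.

£112

Demand slope = (12.55 − 28.225)/(46 − 13) = −0.475, so p = 34.4 − 0.475q.
Supply slope = (21.4 − 8.2)/(46 − 13) = 0.4, so p = 3 + 0.4q.
Competitive equilibrium: 34.4 − 0.475q = 3 + 0.4q → q* = 35.8857, p* = 17.3543.
With the tax, the buyer price exceeds the seller price by 14: (34.4 − 0.475q) − (3 + 0.4q) = 14 → q' = 19.8857.
Δq = 35.8857 − 19.8857 = 16; the wedge equals the tax, 14.
DWL = ½ × 16 × 14 = £112.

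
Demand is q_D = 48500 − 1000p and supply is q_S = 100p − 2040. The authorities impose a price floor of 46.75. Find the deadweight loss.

In inverse form: demand p = 48.5 − 0.001q, supply p = 20.4 + 0.01q.
Competitive equilibrium: 48.5 − 0.001q = 20.4 + 0.01q → q* = 2554.5455, p* = 45.9455.
At the floor p = 46.75, quantity demanded = (48.5 − 46.75)/0.001 = 1750.
Sellers' marginal cost at q' = 1750: 20.4 + 0.01·1750 = 37.9.
Δq = 2554.5455 − 1750 = 804.5455; wedge = 46.75 − 37.9 = 8.85.
DWL = ½ × 804.5455 × 8.85 = 3560.11.

3560.11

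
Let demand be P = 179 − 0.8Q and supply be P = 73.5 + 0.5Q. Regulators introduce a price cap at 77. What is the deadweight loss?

3574.22

Competitive equilibrium: 179 − 0.8Q = 73.5 + 0.5Q → Q* = 81.15385, P* = 114.07692.
At the ceiling P = 77, quantity supplied = (77 − 73.5)/0.5 = 7.
Willingness to pay at Q' = 7: 179 − 0.8·7 = 173.4.
ΔQ = 81.15385 − 7 = 74.15385; wedge = 173.4 − 77 = 96.4.
DWL = ½ × 74.15385 × 96.4 = 3574.22.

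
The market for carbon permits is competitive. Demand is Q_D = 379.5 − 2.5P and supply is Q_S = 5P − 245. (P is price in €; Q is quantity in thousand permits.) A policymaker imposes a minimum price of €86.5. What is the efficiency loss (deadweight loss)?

In inverse form: demand P = 151.8 − 0.4Q, supply P = 49 + 0.2Q.
Competitive equilibrium: 151.8 − 0.4Q = 49 + 0.2Q → Q* = 171.3333, P* = 83.2667.
At the floor P = 86.5, quantity demanded = (151.8 − 86.5)/0.4 = 163.25.
Sellers' marginal cost at Q' = 163.25: 49 + 0.2·163.25 = 81.65.
ΔQ = 171.3333 − 163.25 = 8.0833; wedge = 86.5 − 81.65 = 4.85.
DWL = ½ × 8.0833 × 4.85 = €19.60 thousand.

€19.60 thousand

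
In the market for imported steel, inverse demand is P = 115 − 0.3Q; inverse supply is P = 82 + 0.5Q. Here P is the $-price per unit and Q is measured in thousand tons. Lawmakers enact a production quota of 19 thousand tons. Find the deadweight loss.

Competitive equilibrium: 115 − 0.3Q = 82 + 0.5Q → Q* = 41.25, P* = 102.625.
At Q = 19: demand price = 115 − 0.3·19 = 109.3; supply price = 82 + 0.5·19 = 91.5.
ΔQ = 41.25 − 19 = 22.25; wedge = 109.3 − 91.5 = 17.8.
The triangle = ½ × 22.25 × 17.8 = $198.025 thousand.

$198.025 thousand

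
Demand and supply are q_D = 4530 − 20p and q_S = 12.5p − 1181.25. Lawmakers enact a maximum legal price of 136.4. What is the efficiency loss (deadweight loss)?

15710.80

In inverse form: demand p = 226.5 − 0.05q, supply p = 94.5 + 0.08q.
Competitive equilibrium: 226.5 − 0.05q = 94.5 + 0.08q → q* = 1015.3846, p* = 175.7308.
At the ceiling p = 136.4, quantity supplied = (136.4 − 94.5)/0.08 = 523.75.
Willingness to pay at q' = 523.75: 226.5 − 0.05·523.75 = 200.3125.
Δq = 1015.3846 − 523.75 = 491.6346; wedge = 200.3125 − 136.4 = 63.9125.
The triangle = ½ × 491.6346 × 63.9125 = 15710.80.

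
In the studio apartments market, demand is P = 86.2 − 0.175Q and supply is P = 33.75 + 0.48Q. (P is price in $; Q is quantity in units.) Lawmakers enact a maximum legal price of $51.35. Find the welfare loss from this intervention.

Competitive equilibrium: 86.2 − 0.175Q = 33.75 + 0.48Q → Q* = 80.0763, P* = 72.1866.
At the ceiling P = 51.35, quantity supplied = (51.35 − 33.75)/0.48 = 36.6667.
Willingness to pay at Q' = 36.6667: 86.2 − 0.175·36.6667 = 79.7833.
ΔQ = 80.0763 − 36.6667 = 43.4096; wedge = 79.7833 − 51.35 = 28.4333.
Deadweight loss = ½ × 43.4096 × 28.4333 = $617.14.

$617.14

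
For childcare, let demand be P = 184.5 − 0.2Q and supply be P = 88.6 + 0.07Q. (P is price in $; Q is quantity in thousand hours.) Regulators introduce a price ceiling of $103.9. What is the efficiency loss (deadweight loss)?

Competitive equilibrium: 184.5 − 0.2Q = 88.6 + 0.07Q → Q* = 355.1852, P* = 113.463.
At the ceiling P = 103.9, quantity supplied = (103.9 − 88.6)/0.07 = 218.5714.
Willingness to pay at Q' = 218.5714: 184.5 − 0.2·218.5714 = 140.7857.
ΔQ = 355.1852 − 218.5714 = 136.6138; wedge = 140.7857 − 103.9 = 36.8857.
Deadweight loss = ½ × 136.6138 × 36.8857 = $2519.55 thousand.

$2519.55 thousand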